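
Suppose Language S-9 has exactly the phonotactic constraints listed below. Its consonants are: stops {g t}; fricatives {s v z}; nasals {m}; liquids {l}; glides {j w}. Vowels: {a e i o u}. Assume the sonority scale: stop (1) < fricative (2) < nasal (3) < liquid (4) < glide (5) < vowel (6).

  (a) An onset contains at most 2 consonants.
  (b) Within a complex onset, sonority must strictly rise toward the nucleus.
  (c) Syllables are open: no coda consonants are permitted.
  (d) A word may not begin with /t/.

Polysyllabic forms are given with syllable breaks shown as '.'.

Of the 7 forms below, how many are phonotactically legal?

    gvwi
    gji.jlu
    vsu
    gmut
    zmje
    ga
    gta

1

gvwi — violates constraint (a): syllable 1 onset /gvw/ has 3 consonants (> 2) → phonotactically illegal
gji.jlu — violates constraint (b): syllable 2 onset /jl/: /j/ (glide, 5) → /l/ (liquid, 4) does not rise → phonotactically illegal
vsu — violates constraint (b): syllable 1 onset /vs/: /v/ (fricative, 2) → /s/ (fricative, 2) does not rise → phonotactically illegal
gmut — violates constraint (c): syllable 1 coda /t/ has 1 consonant (> 0) → phonotactically illegal
zmje — violates constraint (a): syllable 1 onset /zmj/ has 3 consonants (> 2) → phonotactically illegal
ga — σ1 onset /g/, coda /∅/ ok → phonotactically legal
gta — violates constraint (b): syllable 1 onset /gt/: /g/ (stop, 1) → /t/ (stop, 1) does not rise → phonotactically illegal
Phonotactically legal: ga → 1.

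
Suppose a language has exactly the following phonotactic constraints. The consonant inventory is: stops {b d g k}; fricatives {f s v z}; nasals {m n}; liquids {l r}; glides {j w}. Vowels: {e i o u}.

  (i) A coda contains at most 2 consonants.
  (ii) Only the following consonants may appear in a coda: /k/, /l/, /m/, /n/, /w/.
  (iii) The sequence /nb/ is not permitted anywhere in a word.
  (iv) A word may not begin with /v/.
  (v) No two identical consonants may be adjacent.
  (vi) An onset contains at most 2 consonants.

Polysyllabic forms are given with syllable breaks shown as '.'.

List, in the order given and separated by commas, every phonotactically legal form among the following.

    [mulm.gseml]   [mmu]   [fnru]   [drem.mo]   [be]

[mulm.gseml], [be]

[mulm.gseml] — σ1 onset /m/, coda /lm/ (2C) ok; σ2 onset /gs/ (2C), coda /ml/ (2C) ok → phonotactically legal
[mmu] — violates constraint (v): adjacent identical consonants /mm/ → phonotactically illegal
[fnru] — violates constraint (vi): syllable 1 onset /fnr/ has 3 consonants (> 2) → phonotactically illegal
[drem.mo] — violates constraint (v): adjacent identical consonants /mm/ → phonotactically illegal
[be] — σ1 onset /b/, coda /∅/ ok → phonotactically legal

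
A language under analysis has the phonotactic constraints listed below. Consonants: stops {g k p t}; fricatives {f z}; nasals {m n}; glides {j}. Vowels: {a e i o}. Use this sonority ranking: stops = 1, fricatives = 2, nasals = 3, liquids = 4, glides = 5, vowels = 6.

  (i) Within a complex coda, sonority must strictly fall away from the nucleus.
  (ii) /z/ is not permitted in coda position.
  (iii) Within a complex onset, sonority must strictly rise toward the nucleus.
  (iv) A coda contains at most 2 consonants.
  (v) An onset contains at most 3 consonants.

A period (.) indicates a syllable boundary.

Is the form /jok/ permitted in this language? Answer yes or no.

/jok/ — σ1 onset /j/, coda /k/ ok → permitted

yes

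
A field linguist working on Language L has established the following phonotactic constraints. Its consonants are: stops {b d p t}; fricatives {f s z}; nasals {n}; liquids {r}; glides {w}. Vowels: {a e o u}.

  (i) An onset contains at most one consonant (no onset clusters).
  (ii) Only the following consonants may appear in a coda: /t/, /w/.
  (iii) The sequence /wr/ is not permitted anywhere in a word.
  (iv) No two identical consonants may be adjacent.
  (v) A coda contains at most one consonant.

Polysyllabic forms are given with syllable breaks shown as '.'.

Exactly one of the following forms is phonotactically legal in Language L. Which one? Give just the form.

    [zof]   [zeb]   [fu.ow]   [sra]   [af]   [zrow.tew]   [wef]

[fu.ow]

[zof] — violates constraint (ii): syllable 1 coda contains /f/, which is not a licensed coda consonant → phonotactically illegal
[zeb] — violates constraint (ii): syllable 1 coda contains /b/, which is not a licensed coda consonant → phonotactically illegal
[fu.ow] — σ1 onset /f/, coda /∅/ ok; σ2 onset /∅/, coda /w/ ok → phonotactically legal
[sra] — violates constraint (i): syllable 1 onset /sr/ has 2 consonants (> 1) → phonotactically illegal
[af] — violates constraint (ii): syllable 1 coda contains /f/, which is not a licensed coda consonant → phonotactically illegal
[zrow.tew] — violates constraint (i): syllable 1 onset /zr/ has 2 consonants (> 1) → phonotactically illegal
[wef] — violates constraint (ii): syllable 1 coda contains /f/, which is not a licensed coda consonant → phonotactically illegal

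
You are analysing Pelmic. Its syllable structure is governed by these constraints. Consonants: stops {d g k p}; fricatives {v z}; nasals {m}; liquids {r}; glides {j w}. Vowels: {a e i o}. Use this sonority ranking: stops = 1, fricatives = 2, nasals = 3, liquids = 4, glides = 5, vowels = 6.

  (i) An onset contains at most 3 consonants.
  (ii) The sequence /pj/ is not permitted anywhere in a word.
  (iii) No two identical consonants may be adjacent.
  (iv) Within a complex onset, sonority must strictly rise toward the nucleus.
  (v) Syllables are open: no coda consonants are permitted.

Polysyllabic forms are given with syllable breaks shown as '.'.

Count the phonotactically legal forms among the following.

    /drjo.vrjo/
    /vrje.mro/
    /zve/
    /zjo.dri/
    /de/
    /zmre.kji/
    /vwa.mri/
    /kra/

/drjo.vrjo/ — σ1 onset /drj/ (1→4→5 rises), coda /∅/ ok; σ2 onset /vrj/ (2→4→5 rises), coda /∅/ ok → phonotactically legal
/vrje.mro/ — σ1 onset /vrj/ (2→4→5 rises), coda /∅/ ok; σ2 onset /mr/ (3→4 rises), coda /∅/ ok → phonotactically legal
/zve/ — violates constraint (iv): syllable 1 onset /zv/: /z/ (fricative, 2) → /v/ (fricative, 2) does not rise → phonotactically illegal
/zjo.dri/ — σ1 onset /zj/ (2→5 rises), coda /∅/ ok; σ2 onset /dr/ (1→4 rises), coda /∅/ ok → phonotactically legal
/de/ — σ1 onset /d/, coda /∅/ ok → phonotactically legal
/zmre.kji/ — σ1 onset /zmr/ (2→3→4 rises), coda /∅/ ok; σ2 onset /kj/ (1→5 rises), coda /∅/ ok → phonotactically legal
/vwa.mri/ — σ1 onset /vw/ (2→5 rises), coda /∅/ ok; σ2 onset /mr/ (3→4 rises), coda /∅/ ok → phonotactically legal
/kra/ — σ1 onset /kr/ (1→4 rises), coda /∅/ ok → phonotactically legal
Phonotactically legal: /drjo.vrjo/, /vrje.mro/, /zjo.dri/, /de/, /zmre.kji/, /vwa.mri/, /kra/ → 7.

7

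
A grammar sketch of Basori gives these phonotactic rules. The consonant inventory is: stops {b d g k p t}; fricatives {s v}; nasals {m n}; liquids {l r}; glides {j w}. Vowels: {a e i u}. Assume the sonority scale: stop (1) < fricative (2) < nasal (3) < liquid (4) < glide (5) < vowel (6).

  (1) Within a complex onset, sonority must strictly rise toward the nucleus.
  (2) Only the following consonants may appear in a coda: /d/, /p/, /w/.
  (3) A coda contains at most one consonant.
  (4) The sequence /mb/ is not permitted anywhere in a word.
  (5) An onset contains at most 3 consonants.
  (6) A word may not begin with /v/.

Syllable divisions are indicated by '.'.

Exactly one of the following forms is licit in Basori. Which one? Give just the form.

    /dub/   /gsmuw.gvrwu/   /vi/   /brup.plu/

/brup.plu/

/dub/ — violates constraint 2: syllable 1 coda contains /b/, which is not a licensed coda consonant → illicit
/gsmuw.gvrwu/ — violates constraint 5: syllable 2 onset /gvrw/ has 4 consonants (> 3) → illicit
/vi/ — violates constraint 6: word begins with /v/ → illicit
/brup.plu/ — σ1 onset /br/ (1→4 rises), coda /p/ ok; σ2 onset /pl/ (1→4 rises), coda /∅/ ok → licit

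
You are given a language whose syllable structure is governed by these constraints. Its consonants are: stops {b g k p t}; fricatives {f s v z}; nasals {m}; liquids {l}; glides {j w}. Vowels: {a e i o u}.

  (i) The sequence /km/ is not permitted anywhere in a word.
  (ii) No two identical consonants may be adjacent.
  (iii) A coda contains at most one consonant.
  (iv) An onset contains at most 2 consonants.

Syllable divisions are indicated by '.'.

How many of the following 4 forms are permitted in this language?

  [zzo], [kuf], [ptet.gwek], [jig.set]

[zzo] — violates constraint (ii): adjacent identical consonants /zz/ → not permitted
[kuf] — σ1 onset /k/, coda /f/ ok → permitted
[ptet.gwek] — σ1 onset /pt/ (2C), coda /t/ ok; σ2 onset /gw/ (2C), coda /k/ ok → permitted
[jig.set] — σ1 onset /j/, coda /g/ ok; σ2 onset /s/, coda /t/ ok → permitted
Permitted: [kuf], [ptet.gwek], [jig.set] → 3.

3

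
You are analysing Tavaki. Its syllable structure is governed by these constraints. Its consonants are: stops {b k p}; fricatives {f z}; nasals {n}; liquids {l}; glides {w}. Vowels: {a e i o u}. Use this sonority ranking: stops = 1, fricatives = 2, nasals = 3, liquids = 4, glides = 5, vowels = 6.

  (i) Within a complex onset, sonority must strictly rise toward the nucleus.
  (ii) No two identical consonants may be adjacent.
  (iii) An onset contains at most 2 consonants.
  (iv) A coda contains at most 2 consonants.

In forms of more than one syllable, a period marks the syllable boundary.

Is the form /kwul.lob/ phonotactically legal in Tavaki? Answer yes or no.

no

/kwul.lob/ — violates constraint (ii): adjacent identical consonants /ll/ → phonotactically illegal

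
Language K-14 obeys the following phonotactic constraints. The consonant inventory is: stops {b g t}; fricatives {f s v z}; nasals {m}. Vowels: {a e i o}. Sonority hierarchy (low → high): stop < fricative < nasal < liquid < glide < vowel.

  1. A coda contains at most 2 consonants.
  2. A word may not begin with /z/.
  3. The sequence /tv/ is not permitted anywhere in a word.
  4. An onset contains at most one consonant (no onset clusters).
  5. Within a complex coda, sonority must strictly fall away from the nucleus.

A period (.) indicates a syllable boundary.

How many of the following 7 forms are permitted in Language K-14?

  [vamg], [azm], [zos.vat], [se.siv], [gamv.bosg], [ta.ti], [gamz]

5

[vamg] — σ1 onset /v/, coda /mg/ (3→1 falls) ok → permitted
[azm] — violates constraint 5: syllable 1 coda /zm/: /z/ (fricative, 2) → /m/ (nasal, 3) does not fall → not permitted
[zos.vat] — violates constraint 2: word begins with /z/ → not permitted
[se.siv] — σ1 onset /s/, coda /∅/ ok; σ2 onset /s/, coda /v/ ok → permitted
[gamv.bosg] — σ1 onset /g/, coda /mv/ (3→2 falls) ok; σ2 onset /b/, coda /sg/ (2→1 falls) ok → permitted
[ta.ti] — σ1 onset /t/, coda /∅/ ok; σ2 onset /t/, coda /∅/ ok → permitted
[gamz] — σ1 onset /g/, coda /mz/ (3→2 falls) ok → permitted
Permitted: [vamg], [se.siv], [gamv.bosg], [ta.ti], [gamz] → 5.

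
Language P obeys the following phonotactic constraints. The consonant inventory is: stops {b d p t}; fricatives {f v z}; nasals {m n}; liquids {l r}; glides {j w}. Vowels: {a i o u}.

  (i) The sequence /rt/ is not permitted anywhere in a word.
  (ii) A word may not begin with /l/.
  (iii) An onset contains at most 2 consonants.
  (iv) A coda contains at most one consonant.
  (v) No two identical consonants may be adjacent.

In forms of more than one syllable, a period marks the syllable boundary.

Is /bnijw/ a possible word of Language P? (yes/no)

/bnijw/ — violates constraint (iv): syllable 1 coda /jw/ has 2 consonants (> 1) → phonotactically illegal

no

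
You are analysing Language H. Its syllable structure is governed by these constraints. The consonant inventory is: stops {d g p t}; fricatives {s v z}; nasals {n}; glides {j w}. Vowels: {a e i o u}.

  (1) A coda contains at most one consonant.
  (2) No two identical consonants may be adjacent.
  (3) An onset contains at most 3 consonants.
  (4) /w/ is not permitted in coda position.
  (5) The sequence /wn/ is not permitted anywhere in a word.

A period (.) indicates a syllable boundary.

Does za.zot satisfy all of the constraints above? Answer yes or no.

za.zot — σ1 onset /z/, coda /∅/ ok; σ2 onset /z/, coda /t/ ok → phonotactically legal

yes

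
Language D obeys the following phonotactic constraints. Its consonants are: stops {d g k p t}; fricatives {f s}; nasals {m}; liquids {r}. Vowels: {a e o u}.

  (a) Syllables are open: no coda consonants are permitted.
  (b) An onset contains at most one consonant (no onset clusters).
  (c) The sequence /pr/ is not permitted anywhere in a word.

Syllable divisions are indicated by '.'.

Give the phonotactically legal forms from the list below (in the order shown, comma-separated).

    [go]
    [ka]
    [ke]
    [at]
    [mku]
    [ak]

[go], [ka], [ke]

[go] — σ1 onset /g/, coda /∅/ ok → phonotactically legal
[ka] — σ1 onset /k/, coda /∅/ ok → phonotactically legal
[ke] — σ1 onset /k/, coda /∅/ ok → phonotactically legal
[at] — violates constraint (a): syllable 1 coda /t/ has 1 consonant (> 0) → phonotactically illegal
[mku] — violates constraint (b): syllable 1 onset /mk/ has 2 consonants (> 1) → phonotactically illegal
[ak] — violates constraint (a): syllable 1 coda /k/ has 1 consonant (> 0) → phonotactically illegal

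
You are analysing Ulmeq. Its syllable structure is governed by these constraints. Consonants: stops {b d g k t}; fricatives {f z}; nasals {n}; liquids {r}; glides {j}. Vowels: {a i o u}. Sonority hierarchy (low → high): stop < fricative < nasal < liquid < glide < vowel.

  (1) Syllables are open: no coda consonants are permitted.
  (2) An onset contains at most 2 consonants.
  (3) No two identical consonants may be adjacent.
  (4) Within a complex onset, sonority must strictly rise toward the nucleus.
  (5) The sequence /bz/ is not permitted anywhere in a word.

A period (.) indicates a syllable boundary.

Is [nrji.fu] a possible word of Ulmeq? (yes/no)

no

[nrji.fu] — violates constraint 2: syllable 1 onset /nrj/ has 3 consonants (> 2) → not permitted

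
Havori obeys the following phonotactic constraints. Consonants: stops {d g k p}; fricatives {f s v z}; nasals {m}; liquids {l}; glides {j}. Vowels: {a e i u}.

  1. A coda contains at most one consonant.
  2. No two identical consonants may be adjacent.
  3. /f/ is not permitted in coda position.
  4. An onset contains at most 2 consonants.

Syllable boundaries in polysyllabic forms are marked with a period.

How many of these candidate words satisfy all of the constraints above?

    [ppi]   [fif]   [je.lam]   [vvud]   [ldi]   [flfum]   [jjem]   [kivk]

[ppi] — violates constraint 2: adjacent identical consonants /pp/ → not permitted
[fif] — violates constraint 3: syllable 1 coda contains /f/ → not permitted
[je.lam] — σ1 onset /j/, coda /∅/ ok; σ2 onset /l/, coda /m/ ok → permitted
[vvud] — violates constraint 2: adjacent identical consonants /vv/ → not permitted
[ldi] — σ1 onset /ld/ (2C), coda /∅/ ok → permitted
[flfum] — violates constraint 4: syllable 1 onset /flf/ has 3 consonants (> 2) → not permitted
[jjem] — violates constraint 2: adjacent identical consonants /jj/ → not permitted
[kivk] — violates constraint 1: syllable 1 coda /vk/ has 2 consonants (> 1) → not permitted
Permitted: [je.lam], [ldi] → 2.

2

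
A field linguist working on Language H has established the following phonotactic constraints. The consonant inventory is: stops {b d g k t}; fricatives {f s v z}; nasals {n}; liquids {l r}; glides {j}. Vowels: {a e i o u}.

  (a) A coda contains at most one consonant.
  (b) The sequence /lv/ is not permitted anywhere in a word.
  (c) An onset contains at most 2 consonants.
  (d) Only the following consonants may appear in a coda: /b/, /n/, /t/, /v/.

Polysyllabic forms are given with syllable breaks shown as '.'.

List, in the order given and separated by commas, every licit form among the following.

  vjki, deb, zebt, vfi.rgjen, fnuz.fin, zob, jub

vjki — violates constraint (c): syllable 1 onset /vjk/ has 3 consonants (> 2) → illicit
deb — σ1 onset /d/, coda /b/ ok → licit
zebt — violates constraint (a): syllable 1 coda /bt/ has 2 consonants (> 1) → illicit
vfi.rgjen — violates constraint (c): syllable 2 onset /rgj/ has 3 consonants (> 2) → illicit
fnuz.fin — violates constraint (d): syllable 1 coda contains /z/, which is not a licensed coda consonant → illicit
zob — σ1 onset /z/, coda /b/ ok → licit
jub — σ1 onset /j/, coda /b/ ok → licit

deb, zob, jub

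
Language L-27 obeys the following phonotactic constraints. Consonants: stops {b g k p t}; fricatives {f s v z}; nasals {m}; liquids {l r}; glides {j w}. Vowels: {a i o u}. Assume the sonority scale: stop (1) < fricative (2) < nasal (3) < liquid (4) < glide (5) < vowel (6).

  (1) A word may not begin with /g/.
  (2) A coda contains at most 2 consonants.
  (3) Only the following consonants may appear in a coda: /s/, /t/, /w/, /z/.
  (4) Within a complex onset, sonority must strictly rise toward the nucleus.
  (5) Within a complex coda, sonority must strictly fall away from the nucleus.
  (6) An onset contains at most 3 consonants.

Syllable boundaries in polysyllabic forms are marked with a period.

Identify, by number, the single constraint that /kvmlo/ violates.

6

/kvmlo/: syllable 1 onset /kvml/ has 4 consonants (> 3).
This is a violation of constraint 6: "An onset contains at most 3 consonants."
The remaining constraints (1, 2, 3, 4, 5) are satisfied.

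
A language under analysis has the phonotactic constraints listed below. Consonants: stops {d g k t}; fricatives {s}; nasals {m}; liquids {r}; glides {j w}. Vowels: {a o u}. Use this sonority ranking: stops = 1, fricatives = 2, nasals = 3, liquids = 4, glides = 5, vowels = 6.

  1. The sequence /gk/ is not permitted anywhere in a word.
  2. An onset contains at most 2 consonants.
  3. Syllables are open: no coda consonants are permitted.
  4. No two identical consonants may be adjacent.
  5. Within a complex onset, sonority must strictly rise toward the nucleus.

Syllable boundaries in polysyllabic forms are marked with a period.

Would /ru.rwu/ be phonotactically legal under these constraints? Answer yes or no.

/ru.rwu/ — σ1 onset /r/, coda /∅/ ok; σ2 onset /rw/ (4→5 rises), coda /∅/ ok → phonotactically legal

yes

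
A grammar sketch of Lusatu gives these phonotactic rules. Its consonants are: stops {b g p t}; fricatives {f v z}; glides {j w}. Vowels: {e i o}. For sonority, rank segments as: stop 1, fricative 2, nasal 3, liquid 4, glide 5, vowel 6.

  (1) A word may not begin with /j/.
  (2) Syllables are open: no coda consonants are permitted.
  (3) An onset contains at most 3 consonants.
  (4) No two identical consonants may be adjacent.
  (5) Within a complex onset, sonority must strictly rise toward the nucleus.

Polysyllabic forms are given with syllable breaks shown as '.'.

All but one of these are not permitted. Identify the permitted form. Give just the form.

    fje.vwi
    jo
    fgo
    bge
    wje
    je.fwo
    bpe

fje.vwi

fje.vwi — σ1 onset /fj/ (2→5 rises), coda /∅/ ok; σ2 onset /vw/ (2→5 rises), coda /∅/ ok → permitted
jo — violates constraint 1: word begins with /j/ → not permitted
fgo — violates constraint 5: syllable 1 onset /fg/: /f/ (fricative, 2) → /g/ (stop, 1) does not rise → not permitted
bge — violates constraint 5: syllable 1 onset /bg/: /b/ (stop, 1) → /g/ (stop, 1) does not rise → not permitted
wje — violates constraint 5: syllable 1 onset /wj/: /w/ (glide, 5) → /j/ (glide, 5) does not rise → not permitted
je.fwo — violates constraint 1: word begins with /j/ → not permitted
bpe — violates constraint 5: syllable 1 onset /bp/: /b/ (stop, 1) → /p/ (stop, 1) does not rise → not permitted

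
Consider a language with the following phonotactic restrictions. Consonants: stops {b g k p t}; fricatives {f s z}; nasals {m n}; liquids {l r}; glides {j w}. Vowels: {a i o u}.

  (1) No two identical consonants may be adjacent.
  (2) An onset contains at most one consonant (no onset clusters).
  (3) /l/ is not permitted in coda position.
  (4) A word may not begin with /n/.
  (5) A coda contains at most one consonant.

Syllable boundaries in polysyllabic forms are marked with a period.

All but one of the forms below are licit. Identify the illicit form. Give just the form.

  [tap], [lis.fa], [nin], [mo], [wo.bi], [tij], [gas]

[tap] — σ1 onset /t/, coda /p/ ok → licit
[lis.fa] — σ1 onset /l/, coda /s/ ok; σ2 onset /f/, coda /∅/ ok → licit
[nin] — violates constraint 4: word begins with /n/ → illicit
[mo] — σ1 onset /m/, coda /∅/ ok → licit
[wo.bi] — σ1 onset /w/, coda /∅/ ok; σ2 onset /b/, coda /∅/ ok → licit
[tij] — σ1 onset /t/, coda /j/ ok → licit
[gas] — σ1 onset /g/, coda /s/ ok → licit

[nin]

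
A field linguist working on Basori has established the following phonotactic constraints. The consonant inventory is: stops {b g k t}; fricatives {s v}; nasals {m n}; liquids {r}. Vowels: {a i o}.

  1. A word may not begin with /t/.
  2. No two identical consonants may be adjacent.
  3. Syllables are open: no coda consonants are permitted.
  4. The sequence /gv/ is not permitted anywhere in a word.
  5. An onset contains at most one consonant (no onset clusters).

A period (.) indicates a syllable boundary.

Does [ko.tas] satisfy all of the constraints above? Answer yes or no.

[ko.tas] — violates constraint 3: syllable 2 coda /s/ has 1 consonant (> 0) → phonotactically illegal

no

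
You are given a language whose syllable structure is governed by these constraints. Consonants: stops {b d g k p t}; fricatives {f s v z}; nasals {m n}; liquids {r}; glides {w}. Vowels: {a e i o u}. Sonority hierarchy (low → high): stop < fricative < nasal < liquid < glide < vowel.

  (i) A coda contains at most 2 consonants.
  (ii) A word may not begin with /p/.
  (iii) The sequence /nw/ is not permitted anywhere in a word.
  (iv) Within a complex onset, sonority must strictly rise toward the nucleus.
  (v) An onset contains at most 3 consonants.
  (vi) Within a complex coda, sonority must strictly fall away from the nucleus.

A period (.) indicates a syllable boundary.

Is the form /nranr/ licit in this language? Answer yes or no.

/nranr/ — violates constraint (vi): syllable 1 coda /nr/: /n/ (nasal, 3) → /r/ (liquid, 4) does not fall → illicit

no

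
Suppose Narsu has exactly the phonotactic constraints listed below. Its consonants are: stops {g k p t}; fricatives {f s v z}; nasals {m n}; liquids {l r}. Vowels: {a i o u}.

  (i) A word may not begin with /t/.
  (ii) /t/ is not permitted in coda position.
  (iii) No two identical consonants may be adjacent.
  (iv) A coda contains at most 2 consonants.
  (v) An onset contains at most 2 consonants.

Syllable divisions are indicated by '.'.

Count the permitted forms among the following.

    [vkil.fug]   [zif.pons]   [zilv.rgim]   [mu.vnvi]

3

[vkil.fug] — σ1 onset /vk/ (2C), coda /l/ ok; σ2 onset /f/, coda /g/ ok → permitted
[zif.pons] — σ1 onset /z/, coda /f/ ok; σ2 onset /p/, coda /ns/ (2C) ok → permitted
[zilv.rgim] — σ1 onset /z/, coda /lv/ (2C) ok; σ2 onset /rg/ (2C), coda /m/ ok → permitted
[mu.vnvi] — violates constraint (v): syllable 2 onset /vnv/ has 3 consonants (> 2) → not permitted
Permitted: [vkil.fug], [zif.pons], [zilv.rgim] → 3.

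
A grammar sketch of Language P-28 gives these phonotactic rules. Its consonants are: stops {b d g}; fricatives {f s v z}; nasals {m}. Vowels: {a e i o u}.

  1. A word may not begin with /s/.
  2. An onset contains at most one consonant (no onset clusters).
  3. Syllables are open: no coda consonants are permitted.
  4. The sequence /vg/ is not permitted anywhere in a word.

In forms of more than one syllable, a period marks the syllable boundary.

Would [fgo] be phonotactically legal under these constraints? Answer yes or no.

[fgo] — violates constraint 2: syllable 1 onset /fg/ has 2 consonants (> 1) → phonotactically illegal

no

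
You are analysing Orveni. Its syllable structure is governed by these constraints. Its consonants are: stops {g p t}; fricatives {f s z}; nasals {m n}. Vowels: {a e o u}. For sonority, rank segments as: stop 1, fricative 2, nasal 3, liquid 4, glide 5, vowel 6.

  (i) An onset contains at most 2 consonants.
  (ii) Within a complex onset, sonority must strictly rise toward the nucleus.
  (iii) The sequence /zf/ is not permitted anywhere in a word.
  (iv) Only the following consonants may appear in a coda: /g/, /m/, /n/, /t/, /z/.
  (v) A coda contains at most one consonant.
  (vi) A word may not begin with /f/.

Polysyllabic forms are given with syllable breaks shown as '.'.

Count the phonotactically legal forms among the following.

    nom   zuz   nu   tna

4

nom — σ1 onset /n/, coda /m/ ok → phonotactically legal
zuz — σ1 onset /z/, coda /z/ ok → phonotactically legal
nu — σ1 onset /n/, coda /∅/ ok → phonotactically legal
tna — σ1 onset /tn/ (1→3 rises), coda /∅/ ok → phonotactically legal
Phonotactically legal: nom, zuz, nu, tna → 4.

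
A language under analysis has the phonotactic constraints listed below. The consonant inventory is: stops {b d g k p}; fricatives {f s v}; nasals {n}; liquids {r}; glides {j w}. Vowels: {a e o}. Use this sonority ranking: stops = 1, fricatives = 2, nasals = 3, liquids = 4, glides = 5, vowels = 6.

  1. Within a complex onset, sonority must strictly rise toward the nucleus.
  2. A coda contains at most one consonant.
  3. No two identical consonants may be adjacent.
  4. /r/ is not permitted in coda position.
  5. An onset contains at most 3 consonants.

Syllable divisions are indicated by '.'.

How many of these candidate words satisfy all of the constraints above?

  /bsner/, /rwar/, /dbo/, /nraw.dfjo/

1

/bsner/ — violates constraint 4: syllable 1 coda contains /r/ → phonotactically illegal
/rwar/ — violates constraint 4: syllable 1 coda contains /r/ → phonotactically illegal
/dbo/ — violates constraint 1: syllable 1 onset /db/: /d/ (stop, 1) → /b/ (stop, 1) does not rise → phonotactically illegal
/nraw.dfjo/ — σ1 onset /nr/ (3→4 rises), coda /w/ ok; σ2 onset /dfj/ (1→2→5 rises), coda /∅/ ok → phonotactically legal
Phonotactically legal: /nraw.dfjo/ → 1.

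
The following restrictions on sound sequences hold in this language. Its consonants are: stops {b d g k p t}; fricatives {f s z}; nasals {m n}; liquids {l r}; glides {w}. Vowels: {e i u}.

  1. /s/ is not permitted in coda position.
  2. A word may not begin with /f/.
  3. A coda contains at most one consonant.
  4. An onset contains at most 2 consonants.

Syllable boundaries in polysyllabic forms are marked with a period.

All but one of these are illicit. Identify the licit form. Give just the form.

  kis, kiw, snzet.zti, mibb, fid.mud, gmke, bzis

kis — violates constraint 1: syllable 1 coda contains /s/ → illicit
kiw — σ1 onset /k/, coda /w/ ok → licit
snzet.zti — violates constraint 4: syllable 1 onset /snz/ has 3 consonants (> 2) → illicit
mibb — violates constraint 3: syllable 1 coda /bb/ has 2 consonants (> 1) → illicit
fid.mud — violates constraint 2: word begins with /f/ → illicit
gmke — violates constraint 4: syllable 1 onset /gmk/ has 3 consonants (> 2) → illicit
bzis — violates constraint 1: syllable 1 coda contains /s/ → illicit

kiw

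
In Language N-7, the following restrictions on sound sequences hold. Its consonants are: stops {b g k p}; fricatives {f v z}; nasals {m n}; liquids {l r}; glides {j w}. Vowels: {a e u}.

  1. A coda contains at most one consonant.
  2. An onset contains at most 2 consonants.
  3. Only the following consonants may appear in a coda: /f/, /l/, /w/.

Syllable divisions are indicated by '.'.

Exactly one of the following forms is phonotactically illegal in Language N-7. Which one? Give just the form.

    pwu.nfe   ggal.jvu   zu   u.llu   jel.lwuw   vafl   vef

pwu.nfe — σ1 onset /pw/ (2C), coda /∅/ ok; σ2 onset /nf/ (2C), coda /∅/ ok → phonotactically legal
ggal.jvu — σ1 onset /gg/ (2C), coda /l/ ok; σ2 onset /jv/ (2C), coda /∅/ ok → phonotactically legal
zu — σ1 onset /z/, coda /∅/ ok → phonotactically legal
u.llu — σ1 onset /∅/, coda /∅/ ok; σ2 onset /ll/ (2C), coda /∅/ ok → phonotactically legal
jel.lwuw — σ1 onset /j/, coda /l/ ok; σ2 onset /lw/ (2C), coda /w/ ok → phonotactically legal
vafl — violates constraint 1: syllable 1 coda /fl/ has 2 consonants (> 1) → phonotactically illegal
vef — σ1 onset /v/, coda /f/ ok → phonotactically legal

vafl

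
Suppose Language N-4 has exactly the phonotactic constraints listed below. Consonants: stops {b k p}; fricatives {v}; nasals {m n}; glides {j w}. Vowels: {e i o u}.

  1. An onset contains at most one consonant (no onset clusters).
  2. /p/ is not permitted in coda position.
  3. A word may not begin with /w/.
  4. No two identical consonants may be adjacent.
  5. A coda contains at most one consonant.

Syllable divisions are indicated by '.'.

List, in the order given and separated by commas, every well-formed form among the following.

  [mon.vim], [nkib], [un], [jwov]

[mon.vim], [un]

[mon.vim] — σ1 onset /m/, coda /n/ ok; σ2 onset /v/, coda /m/ ok → well-formed
[nkib] — violates constraint 1: syllable 1 onset /nk/ has 2 consonants (> 1) → ill-formed
[un] — σ1 onset /∅/, coda /n/ ok → well-formed
[jwov] — violates constraint 1: syllable 1 onset /jw/ has 2 consonants (> 1) → ill-formed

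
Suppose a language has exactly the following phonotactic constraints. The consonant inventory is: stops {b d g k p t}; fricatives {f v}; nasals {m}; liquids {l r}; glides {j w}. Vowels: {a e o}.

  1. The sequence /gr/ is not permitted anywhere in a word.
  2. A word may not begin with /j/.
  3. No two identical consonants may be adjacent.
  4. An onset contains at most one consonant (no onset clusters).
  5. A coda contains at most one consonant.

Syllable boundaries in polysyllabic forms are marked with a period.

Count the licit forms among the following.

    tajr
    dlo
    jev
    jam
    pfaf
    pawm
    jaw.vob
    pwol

tajr — violates constraint 5: syllable 1 coda /jr/ has 2 consonants (> 1) → illicit
dlo — violates constraint 4: syllable 1 onset /dl/ has 2 consonants (> 1) → illicit
jev — violates constraint 2: word begins with /j/ → illicit
jam — violates constraint 2: word begins with /j/ → illicit
pfaf — violates constraint 4: syllable 1 onset /pf/ has 2 consonants (> 1) → illicit
pawm — violates constraint 5: syllable 1 coda /wm/ has 2 consonants (> 1) → illicit
jaw.vob — violates constraint 2: word begins with /j/ → illicit
pwol — violates constraint 4: syllable 1 onset /pw/ has 2 consonants (> 1) → illicit
No form is licit → 0.

0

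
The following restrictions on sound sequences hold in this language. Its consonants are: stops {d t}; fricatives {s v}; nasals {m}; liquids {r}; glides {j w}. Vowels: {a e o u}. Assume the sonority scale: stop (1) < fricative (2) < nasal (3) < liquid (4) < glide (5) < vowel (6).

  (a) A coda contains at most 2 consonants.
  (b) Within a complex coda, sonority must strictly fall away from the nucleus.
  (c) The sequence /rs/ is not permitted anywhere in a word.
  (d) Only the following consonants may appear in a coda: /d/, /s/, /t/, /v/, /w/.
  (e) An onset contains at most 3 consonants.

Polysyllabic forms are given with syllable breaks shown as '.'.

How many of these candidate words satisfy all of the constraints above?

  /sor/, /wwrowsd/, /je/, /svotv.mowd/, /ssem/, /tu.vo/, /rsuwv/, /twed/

/sor/ — violates constraint (d): syllable 1 coda contains /r/, which is not a licensed coda consonant → not permitted
/wwrowsd/ — violates constraint (a): syllable 1 coda /wsd/ has 3 consonants (> 2) → not permitted
/je/ — σ1 onset /j/, coda /∅/ ok → permitted
/svotv.mowd/ — violates constraint (b): syllable 1 coda /tv/: /t/ (stop, 1) → /v/ (fricative, 2) does not fall → not permitted
/ssem/ — violates constraint (d): syllable 1 coda contains /m/, which is not a licensed coda consonant → not permitted
/tu.vo/ — σ1 onset /t/, coda /∅/ ok; σ2 onset /v/, coda /∅/ ok → permitted
/rsuwv/ — violates constraint (c): contains banned sequence /rs/ → not permitted
/twed/ — σ1 onset /tw/ (2C), coda /d/ ok → permitted
Permitted: /je/, /tu.vo/, /twed/ → 3.

3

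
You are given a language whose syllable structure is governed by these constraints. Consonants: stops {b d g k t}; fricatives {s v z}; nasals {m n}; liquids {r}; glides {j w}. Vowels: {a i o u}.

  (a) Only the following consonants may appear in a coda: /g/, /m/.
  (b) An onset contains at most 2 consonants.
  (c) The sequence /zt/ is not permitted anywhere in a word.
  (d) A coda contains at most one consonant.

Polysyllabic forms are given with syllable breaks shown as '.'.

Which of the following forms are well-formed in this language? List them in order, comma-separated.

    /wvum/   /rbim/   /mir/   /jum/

/wvum/, /rbim/, /jum/

/wvum/ — σ1 onset /wv/ (2C), coda /m/ ok → well-formed
/rbim/ — σ1 onset /rb/ (2C), coda /m/ ok → well-formed
/mir/ — violates constraint (a): syllable 1 coda contains /r/, which is not a licensed coda consonant → ill-formed
/jum/ — σ1 onset /j/, coda /m/ ok → well-formed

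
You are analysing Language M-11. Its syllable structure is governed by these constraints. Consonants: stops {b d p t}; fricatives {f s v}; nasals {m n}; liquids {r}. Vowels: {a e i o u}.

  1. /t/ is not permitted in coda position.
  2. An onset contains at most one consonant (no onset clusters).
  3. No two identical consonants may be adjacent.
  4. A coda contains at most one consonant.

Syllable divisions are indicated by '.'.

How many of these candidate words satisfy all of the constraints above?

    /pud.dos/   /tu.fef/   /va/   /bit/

/pud.dos/ — violates constraint 3: adjacent identical consonants /dd/ → illicit
/tu.fef/ — σ1 onset /t/, coda /∅/ ok; σ2 onset /f/, coda /f/ ok → licit
/va/ — σ1 onset /v/, coda /∅/ ok → licit
/bit/ — violates constraint 1: syllable 1 coda contains /t/ → illicit
Licit: /tu.fef/, /va/ → 2.

2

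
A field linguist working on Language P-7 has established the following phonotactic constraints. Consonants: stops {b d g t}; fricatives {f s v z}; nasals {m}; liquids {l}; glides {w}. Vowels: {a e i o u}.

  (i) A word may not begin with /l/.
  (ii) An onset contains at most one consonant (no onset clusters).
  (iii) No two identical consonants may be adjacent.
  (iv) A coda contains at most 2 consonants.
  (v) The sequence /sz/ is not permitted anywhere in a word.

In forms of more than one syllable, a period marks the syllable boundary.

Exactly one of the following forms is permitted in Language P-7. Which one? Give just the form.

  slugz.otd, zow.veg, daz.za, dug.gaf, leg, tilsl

slugz.otd — violates constraint (ii): syllable 1 onset /sl/ has 2 consonants (> 1) → not permitted
zow.veg — σ1 onset /z/, coda /w/ ok; σ2 onset /v/, coda /g/ ok → permitted
daz.za — violates constraint (iii): adjacent identical consonants /zz/ → not permitted
dug.gaf — violates constraint (iii): adjacent identical consonants /gg/ → not permitted
leg — violates constraint (i): word begins with /l/ → not permitted
tilsl — violates constraint (iv): syllable 1 coda /lsl/ has 3 consonants (> 2) → not permitted

zow.veg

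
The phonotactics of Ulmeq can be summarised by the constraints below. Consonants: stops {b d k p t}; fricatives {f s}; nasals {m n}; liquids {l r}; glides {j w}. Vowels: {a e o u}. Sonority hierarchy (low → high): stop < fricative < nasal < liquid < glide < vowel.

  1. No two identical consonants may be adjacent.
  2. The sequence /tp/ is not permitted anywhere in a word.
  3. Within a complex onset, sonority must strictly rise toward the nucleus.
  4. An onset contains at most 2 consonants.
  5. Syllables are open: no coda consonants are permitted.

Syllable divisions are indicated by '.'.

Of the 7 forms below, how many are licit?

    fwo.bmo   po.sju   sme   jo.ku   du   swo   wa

fwo.bmo — σ1 onset /fw/ (2→5 rises), coda /∅/ ok; σ2 onset /bm/ (1→3 rises), coda /∅/ ok → licit
po.sju — σ1 onset /p/, coda /∅/ ok; σ2 onset /sj/ (2→5 rises), coda /∅/ ok → licit
sme — σ1 onset /sm/ (2→3 rises), coda /∅/ ok → licit
jo.ku — σ1 onset /j/, coda /∅/ ok; σ2 onset /k/, coda /∅/ ok → licit
du — σ1 onset /d/, coda /∅/ ok → licit
swo — σ1 onset /sw/ (2→5 rises), coda /∅/ ok → licit
wa — σ1 onset /w/, coda /∅/ ok → licit
Licit: fwo.bmo, po.sju, sme, jo.ku, du, swo, wa → 7.

7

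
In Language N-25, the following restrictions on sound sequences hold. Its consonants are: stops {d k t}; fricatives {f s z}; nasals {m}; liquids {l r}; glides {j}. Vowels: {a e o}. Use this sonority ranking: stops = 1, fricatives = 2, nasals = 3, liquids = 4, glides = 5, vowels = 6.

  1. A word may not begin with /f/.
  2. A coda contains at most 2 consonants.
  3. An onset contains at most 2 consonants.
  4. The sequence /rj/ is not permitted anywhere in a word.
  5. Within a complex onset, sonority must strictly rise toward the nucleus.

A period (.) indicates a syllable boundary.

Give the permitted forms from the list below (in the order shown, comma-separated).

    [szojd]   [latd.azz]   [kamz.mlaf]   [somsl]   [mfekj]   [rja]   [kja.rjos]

[latd.azz], [kamz.mlaf]

[szojd] — violates constraint 5: syllable 1 onset /sz/: /s/ (fricative, 2) → /z/ (fricative, 2) does not rise → not permitted
[latd.azz] — σ1 onset /l/, coda /td/ (2C) ok; σ2 onset /∅/, coda /zz/ (2C) ok → permitted
[kamz.mlaf] — σ1 onset /k/, coda /mz/ (2C) ok; σ2 onset /ml/ (3→4 rises), coda /f/ ok → permitted
[somsl] — violates constraint 2: syllable 1 coda /msl/ has 3 consonants (> 2) → not permitted
[mfekj] — violates constraint 5: syllable 1 onset /mf/: /m/ (nasal, 3) → /f/ (fricative, 2) does not rise → not permitted
[rja] — violates constraint 4: contains banned sequence /rj/ → not permitted
[kja.rjos] — violates constraint 4: contains banned sequence /rj/ → not permitted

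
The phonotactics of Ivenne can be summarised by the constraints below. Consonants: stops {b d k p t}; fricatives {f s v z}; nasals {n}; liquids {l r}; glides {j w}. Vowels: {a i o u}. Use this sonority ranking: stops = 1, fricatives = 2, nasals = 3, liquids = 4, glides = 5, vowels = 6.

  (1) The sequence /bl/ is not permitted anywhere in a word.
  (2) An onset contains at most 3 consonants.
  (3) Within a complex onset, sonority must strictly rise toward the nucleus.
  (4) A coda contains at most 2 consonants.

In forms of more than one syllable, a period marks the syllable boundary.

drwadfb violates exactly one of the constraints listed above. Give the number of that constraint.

drwadfb: syllable 1 coda /dfb/ has 3 consonants (> 2).
This is a violation of constraint 4: "A coda contains at most 2 consonants."
The remaining constraints (1, 2, 3) are satisfied.

4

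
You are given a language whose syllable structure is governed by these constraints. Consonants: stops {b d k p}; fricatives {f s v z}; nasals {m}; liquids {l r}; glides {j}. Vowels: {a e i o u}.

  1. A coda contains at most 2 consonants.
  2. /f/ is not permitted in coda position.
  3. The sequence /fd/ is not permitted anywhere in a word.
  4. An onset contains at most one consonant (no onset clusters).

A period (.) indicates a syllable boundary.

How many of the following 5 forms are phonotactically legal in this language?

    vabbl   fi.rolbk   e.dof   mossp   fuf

vabbl — violates constraint 1: syllable 1 coda /bbl/ has 3 consonants (> 2) → phonotactically illegal
fi.rolbk — violates constraint 1: syllable 2 coda /lbk/ has 3 consonants (> 2) → phonotactically illegal
e.dof — violates constraint 2: syllable 2 coda contains /f/ → phonotactically illegal
mossp — violates constraint 1: syllable 1 coda /ssp/ has 3 consonants (> 2) → phonotactically illegal
fuf — violates constraint 2: syllable 1 coda contains /f/ → phonotactically illegal
No form is phonotactically legal → 0.

0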